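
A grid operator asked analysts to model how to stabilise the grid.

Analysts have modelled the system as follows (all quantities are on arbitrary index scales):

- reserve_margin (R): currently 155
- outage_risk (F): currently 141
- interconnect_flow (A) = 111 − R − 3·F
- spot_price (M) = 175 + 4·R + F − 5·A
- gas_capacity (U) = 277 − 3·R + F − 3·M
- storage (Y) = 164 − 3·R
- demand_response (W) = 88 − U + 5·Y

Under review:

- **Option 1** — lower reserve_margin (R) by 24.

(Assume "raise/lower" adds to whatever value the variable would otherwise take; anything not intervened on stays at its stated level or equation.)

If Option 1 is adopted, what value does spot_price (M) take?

3055

Option 1 (R − 24):
  R = 155 − 24 = 131
  F = 141
  A = 111 − 131 − 3·141 = -443
  M = 175 + 4·131 + 141 − 5·(-443) = 3055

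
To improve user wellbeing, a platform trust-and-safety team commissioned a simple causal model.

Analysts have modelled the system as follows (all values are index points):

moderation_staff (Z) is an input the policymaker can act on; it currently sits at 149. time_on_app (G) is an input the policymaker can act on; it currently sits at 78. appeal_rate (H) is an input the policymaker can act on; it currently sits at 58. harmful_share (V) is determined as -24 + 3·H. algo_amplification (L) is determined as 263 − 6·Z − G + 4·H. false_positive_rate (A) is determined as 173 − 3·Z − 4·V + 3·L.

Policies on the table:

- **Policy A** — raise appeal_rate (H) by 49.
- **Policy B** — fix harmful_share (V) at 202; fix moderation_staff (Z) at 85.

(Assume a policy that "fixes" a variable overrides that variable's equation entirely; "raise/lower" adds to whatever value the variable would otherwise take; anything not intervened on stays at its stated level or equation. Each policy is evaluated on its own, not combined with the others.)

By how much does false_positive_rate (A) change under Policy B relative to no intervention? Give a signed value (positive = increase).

1136

Baseline:
  Z = 149
  G = 78
  H = 58
  V = -24 + 3·58 = 150
  L = 263 − 6·149 − 78 + 4·58 = -477
  A = 173 − 3·149 − 4·150 + 3·(-477) = -2305
Policy B (V := 202, Z := 85):
  Z = 85
  G = 78
  H = 58
  V = 202
  L = 263 − 6·85 − 78 + 4·58 = -93
  A = 173 − 3·85 − 4·202 + 3·(-93) = -1169
Change in A: -1169 − (-2305) = 1136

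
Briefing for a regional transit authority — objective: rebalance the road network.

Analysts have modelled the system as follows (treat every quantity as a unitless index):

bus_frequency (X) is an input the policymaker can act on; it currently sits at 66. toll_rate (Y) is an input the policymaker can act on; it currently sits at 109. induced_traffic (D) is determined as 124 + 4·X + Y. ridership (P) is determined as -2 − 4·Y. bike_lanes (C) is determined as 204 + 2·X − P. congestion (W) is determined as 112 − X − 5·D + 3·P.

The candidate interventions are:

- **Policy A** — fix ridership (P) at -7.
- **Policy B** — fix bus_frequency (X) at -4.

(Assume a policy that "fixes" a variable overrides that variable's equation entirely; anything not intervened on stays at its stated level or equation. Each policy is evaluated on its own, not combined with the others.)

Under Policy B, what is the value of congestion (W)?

Policy B (X := -4):
  X = -4
  Y = 109
  D = 124 + 4·(-4) + 109 = 217
  P = -2 − 4·109 = -438
  W = 112 − (-4) − 5·217 + 3·(-438) = -2283

-2283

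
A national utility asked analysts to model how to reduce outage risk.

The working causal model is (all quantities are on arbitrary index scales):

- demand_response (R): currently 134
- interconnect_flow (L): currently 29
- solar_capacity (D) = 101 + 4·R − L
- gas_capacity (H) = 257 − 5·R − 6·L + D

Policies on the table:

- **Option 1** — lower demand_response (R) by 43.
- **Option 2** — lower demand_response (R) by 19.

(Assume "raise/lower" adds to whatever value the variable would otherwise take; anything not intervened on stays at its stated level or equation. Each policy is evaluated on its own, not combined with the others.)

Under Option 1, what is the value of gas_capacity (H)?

64

Option 1 (R − 43):
  R = 134 − 43 = 91
  L = 29
  D = 101 + 4·91 − 29 = 436
  H = 257 − 5·91 − 6·29 + 436 = 64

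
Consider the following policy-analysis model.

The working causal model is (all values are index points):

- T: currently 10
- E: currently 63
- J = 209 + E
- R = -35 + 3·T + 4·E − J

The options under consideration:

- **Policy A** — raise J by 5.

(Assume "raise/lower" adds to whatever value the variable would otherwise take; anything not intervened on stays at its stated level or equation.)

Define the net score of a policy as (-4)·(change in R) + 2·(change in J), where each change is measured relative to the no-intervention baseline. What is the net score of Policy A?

Baseline:
  T = 10
  E = 63
  J = 209 + 63 = 272
  R = -35 + 3·10 + 4·63 − 272 = -25
Policy A (J + 5):
  T = 10
  E = 63
  J = 209 + 63 (+5 from intervention) = 277
  R = -35 + 3·10 + 4·63 − 277 = -30
ΔR = -30 − (-25) = -5; ΔJ = 277 − 272 = 5
Score = (-4)·(-5) + 2·5 = 30

30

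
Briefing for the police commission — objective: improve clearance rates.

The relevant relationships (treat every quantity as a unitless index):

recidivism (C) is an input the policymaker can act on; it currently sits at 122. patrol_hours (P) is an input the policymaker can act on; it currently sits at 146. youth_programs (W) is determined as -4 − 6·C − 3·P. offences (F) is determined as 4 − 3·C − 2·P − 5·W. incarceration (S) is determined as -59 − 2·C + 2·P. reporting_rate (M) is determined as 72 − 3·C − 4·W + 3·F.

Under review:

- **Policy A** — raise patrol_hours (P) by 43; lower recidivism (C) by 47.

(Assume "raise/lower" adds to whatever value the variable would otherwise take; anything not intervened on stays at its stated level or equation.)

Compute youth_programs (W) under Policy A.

Policy A (P + 43, C − 47):
  C = 122 − 47 = 75
  P = 146 + 43 = 189
  W = -4 − 6·75 − 3·189 = -1021

-1021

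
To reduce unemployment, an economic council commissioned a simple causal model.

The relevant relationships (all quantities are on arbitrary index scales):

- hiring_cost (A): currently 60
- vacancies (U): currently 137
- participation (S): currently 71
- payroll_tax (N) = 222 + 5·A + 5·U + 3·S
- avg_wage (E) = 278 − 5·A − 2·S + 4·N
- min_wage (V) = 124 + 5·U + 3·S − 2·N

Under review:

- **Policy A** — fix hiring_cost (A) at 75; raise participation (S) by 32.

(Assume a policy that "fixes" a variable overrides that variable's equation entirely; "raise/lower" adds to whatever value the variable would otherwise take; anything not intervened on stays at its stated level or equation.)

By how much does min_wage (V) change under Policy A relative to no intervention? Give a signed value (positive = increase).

Baseline:
  A = 60
  U = 137
  S = 71
  N = 222 + 5·60 + 5·137 + 3·71 = 1420
  V = 124 + 5·137 + 3·71 − 2·1420 = -1818
Policy A (A := 75, S + 32):
  A = 75
  U = 137
  S = 71 + 32 = 103
  N = 222 + 5·75 + 5·137 + 3·103 = 1591
  V = 124 + 5·137 + 3·103 − 2·1591 = -2064
Change in V: -2064 − (-1818) = -246

-246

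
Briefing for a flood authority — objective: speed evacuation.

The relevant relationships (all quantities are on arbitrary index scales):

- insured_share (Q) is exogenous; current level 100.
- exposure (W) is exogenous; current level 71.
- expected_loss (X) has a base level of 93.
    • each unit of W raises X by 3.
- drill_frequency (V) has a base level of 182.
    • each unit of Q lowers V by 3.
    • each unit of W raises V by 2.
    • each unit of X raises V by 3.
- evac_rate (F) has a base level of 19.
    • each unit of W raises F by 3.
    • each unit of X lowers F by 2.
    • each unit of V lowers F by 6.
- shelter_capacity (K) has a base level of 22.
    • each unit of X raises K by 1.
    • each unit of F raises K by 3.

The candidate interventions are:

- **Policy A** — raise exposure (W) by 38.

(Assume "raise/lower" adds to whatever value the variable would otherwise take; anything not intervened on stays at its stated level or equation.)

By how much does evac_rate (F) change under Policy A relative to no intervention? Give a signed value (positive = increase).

Baseline:
  Q = 100
  W = 71
  X = 93 + 3·71 = 306
  V = 182 − 3·100 + 2·71 + 3·306 = 942
  F = 19 + 3·71 − 2·306 − 6·942 = -6032
Policy A (W + 38):
  Q = 100
  W = 71 + 38 = 109
  X = 93 + 3·109 = 420
  V = 182 − 3·100 + 2·109 + 3·420 = 1360
  F = 19 + 3·109 − 2·420 − 6·1360 = -8654
Change in F: -8654 − (-6032) = -2622

-2622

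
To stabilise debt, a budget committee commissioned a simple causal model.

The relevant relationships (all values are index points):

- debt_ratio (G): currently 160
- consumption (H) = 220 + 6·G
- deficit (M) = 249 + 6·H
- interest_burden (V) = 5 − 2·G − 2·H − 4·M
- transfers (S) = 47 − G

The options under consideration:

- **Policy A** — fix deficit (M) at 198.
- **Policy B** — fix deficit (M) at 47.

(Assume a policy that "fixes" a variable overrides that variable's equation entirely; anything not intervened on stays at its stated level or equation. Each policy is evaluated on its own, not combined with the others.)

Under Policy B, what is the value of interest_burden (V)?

-2863

Policy B (M := 47):
  G = 160
  H = 220 + 6·160 = 1180
  M = 47
  V = 5 − 2·160 − 2·1180 − 4·47 = -2863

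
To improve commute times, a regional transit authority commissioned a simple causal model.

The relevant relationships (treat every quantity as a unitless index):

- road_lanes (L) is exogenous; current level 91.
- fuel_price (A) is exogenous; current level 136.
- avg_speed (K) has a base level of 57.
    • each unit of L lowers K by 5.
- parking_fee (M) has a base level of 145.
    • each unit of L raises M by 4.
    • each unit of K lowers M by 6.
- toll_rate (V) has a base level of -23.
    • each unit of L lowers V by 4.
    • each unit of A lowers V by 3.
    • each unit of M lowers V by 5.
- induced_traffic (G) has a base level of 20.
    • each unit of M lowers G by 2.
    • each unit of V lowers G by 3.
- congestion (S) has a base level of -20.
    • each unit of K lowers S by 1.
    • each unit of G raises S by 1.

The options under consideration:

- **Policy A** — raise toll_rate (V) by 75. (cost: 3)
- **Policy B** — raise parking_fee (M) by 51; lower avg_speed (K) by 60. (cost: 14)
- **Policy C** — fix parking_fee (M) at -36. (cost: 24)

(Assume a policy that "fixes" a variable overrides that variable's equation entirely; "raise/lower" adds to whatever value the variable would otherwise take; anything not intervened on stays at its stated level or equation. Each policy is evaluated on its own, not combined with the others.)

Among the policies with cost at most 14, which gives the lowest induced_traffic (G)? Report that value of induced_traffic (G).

39841

Policy A (V + 75):
  L = 91
  A = 136
  K = 57 − 5·91 = -398
  M = 145 + 4·91 − 6·(-398) = 2897
  V = -23 − 4·91 − 3·136 − 5·2897 (+75 from intervention) = -15205
  G = 20 − 2·2897 − 3·(-15205) = 39841
Policy B (M + 51, K − 60):
  L = 91
  A = 136
  K = 57 − 5·91 (−60 from intervention) = -458
  M = 145 + 4·91 − 6·(-458) (+51 from intervention) = 3308
  V = -23 − 4·91 − 3·136 − 5·3308 = -17335
  G = 20 − 2·3308 − 3·(-17335) = 45409
Comparing — Policy A: G=39841, Policy B: G=45409. Lowest is 39841 (Policy A).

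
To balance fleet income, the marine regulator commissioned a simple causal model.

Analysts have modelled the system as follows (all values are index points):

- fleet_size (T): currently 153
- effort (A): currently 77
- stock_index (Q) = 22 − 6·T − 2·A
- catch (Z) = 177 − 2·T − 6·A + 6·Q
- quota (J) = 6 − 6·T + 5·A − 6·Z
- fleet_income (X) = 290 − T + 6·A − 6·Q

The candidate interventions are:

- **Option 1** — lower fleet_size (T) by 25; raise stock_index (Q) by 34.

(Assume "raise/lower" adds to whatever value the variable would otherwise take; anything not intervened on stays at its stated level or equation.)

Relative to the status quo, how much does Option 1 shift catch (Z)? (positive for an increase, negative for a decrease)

Baseline:
  T = 153
  A = 77
  Q = 22 − 6·153 − 2·77 = -1050
  Z = 177 − 2·153 − 6·77 + 6·(-1050) = -6891
Option 1 (T − 25, Q + 34):
  T = 153 − 25 = 128
  A = 77
  Q = 22 − 6·128 − 2·77 (+34 from intervention) = -866
  Z = 177 − 2·128 − 6·77 + 6·(-866) = -5737
Change in Z: -5737 − (-6891) = 1154

1154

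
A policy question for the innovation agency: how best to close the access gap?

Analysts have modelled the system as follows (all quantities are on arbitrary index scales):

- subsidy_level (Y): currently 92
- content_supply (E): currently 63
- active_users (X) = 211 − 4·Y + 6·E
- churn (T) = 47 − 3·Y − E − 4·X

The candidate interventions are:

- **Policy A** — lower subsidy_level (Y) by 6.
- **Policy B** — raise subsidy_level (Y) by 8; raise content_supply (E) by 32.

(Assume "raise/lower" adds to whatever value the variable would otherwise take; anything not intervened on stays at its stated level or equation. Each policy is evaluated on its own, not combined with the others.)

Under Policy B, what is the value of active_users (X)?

Policy B (Y + 8, E + 32):
  Y = 92 + 8 = 100
  E = 63 + 32 = 95
  X = 211 − 4·100 + 6·95 = 381

381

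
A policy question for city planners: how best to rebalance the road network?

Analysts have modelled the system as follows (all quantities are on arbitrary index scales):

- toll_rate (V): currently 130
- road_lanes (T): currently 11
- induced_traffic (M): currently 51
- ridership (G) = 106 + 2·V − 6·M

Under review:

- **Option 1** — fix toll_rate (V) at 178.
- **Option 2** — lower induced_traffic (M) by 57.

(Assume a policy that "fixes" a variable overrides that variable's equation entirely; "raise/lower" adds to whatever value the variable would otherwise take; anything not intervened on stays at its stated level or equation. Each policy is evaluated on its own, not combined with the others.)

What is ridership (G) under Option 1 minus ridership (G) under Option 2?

Option 1 (V := 178):
  V = 178
  M = 51
  G = 106 + 2·178 − 6·51 = 156
Option 2 (M − 57):
  V = 130
  M = 51 − 57 = -6
  G = 106 + 2·130 − 6·(-6) = 402
G: 156 − 402 = -246

-246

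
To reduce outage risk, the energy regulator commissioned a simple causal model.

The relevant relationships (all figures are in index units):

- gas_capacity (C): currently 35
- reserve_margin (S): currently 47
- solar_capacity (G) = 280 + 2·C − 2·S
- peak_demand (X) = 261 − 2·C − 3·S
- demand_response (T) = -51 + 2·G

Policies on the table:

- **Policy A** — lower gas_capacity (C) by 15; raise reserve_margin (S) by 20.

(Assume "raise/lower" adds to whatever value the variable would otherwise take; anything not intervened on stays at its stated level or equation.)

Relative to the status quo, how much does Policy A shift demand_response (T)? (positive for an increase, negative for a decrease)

-140

Baseline:
  C = 35
  S = 47
  G = 280 + 2·35 − 2·47 = 256
  T = -51 + 2·256 = 461
Policy A (C − 15, S + 20):
  C = 35 − 15 = 20
  S = 47 + 20 = 67
  G = 280 + 2·20 − 2·67 = 186
  T = -51 + 2·186 = 321
Change in T: 321 − 461 = -140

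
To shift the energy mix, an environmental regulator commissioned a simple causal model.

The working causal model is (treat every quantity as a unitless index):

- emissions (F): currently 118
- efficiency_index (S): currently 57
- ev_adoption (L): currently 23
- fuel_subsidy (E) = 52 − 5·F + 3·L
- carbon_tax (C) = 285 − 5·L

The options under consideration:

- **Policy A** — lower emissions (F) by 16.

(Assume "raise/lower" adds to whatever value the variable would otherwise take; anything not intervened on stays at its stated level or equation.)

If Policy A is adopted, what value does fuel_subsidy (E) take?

Policy A (F − 16):
  F = 118 − 16 = 102
  L = 23
  E = 52 − 5·102 + 3·23 = -389

-389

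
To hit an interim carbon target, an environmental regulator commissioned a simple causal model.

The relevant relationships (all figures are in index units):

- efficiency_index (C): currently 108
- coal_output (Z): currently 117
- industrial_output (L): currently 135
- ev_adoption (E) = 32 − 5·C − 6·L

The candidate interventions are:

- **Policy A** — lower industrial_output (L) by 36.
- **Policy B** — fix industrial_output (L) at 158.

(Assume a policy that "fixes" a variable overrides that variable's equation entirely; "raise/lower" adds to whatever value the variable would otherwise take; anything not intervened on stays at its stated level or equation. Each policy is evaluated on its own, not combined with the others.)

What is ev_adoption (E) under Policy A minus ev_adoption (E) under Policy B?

Policy A (L − 36):
  C = 108
  L = 135 − 36 = 99
  E = 32 − 5·108 − 6·99 = -1102
Policy B (L := 158):
  C = 108
  L = 158
  E = 32 − 5·108 − 6·158 = -1456
E: -1102 − (-1456) = 354

354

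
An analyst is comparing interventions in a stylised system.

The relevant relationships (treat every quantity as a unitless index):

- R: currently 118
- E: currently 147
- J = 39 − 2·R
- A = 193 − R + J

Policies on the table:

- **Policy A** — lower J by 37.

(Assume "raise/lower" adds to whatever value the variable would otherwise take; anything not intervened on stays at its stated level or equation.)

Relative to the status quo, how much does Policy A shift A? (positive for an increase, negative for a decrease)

Baseline:
  R = 118
  J = 39 − 2·118 = -197
  A = 193 − 118 + (-197) = -122
Policy A (J − 37):
  R = 118
  J = 39 − 2·118 (−37 from intervention) = -234
  A = 193 − 118 + (-234) = -159
Change in A: -159 − (-122) = -37

-37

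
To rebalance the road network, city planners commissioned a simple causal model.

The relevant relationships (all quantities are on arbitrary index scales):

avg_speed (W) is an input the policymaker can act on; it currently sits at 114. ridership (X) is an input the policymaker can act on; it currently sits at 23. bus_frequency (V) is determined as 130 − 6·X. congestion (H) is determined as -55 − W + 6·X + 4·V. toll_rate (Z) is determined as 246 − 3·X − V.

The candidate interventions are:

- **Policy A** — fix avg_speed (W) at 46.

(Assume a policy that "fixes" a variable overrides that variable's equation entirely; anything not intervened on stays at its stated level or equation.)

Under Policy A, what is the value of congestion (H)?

5

Policy A (W := 46):
  W = 46
  X = 23
  V = 130 − 6·23 = -8
  H = -55 − 46 + 6·23 + 4·(-8) = 5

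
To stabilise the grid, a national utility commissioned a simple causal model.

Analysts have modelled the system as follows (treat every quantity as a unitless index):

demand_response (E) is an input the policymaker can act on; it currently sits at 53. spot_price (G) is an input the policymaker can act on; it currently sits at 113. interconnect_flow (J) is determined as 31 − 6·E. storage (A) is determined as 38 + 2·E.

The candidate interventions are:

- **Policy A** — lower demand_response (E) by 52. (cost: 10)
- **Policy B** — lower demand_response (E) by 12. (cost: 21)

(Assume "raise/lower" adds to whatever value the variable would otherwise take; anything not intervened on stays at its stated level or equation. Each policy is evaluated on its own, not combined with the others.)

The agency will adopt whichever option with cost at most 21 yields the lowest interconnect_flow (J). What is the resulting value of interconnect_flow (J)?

-215

Policy A (E − 52):
  E = 53 − 52 = 1
  J = 31 − 6·1 = 25
Policy B (E − 12):
  E = 53 − 12 = 41
  J = 31 − 6·41 = -215
Comparing — Policy A: J=25, Policy B: J=-215. Lowest is -215 (Policy B).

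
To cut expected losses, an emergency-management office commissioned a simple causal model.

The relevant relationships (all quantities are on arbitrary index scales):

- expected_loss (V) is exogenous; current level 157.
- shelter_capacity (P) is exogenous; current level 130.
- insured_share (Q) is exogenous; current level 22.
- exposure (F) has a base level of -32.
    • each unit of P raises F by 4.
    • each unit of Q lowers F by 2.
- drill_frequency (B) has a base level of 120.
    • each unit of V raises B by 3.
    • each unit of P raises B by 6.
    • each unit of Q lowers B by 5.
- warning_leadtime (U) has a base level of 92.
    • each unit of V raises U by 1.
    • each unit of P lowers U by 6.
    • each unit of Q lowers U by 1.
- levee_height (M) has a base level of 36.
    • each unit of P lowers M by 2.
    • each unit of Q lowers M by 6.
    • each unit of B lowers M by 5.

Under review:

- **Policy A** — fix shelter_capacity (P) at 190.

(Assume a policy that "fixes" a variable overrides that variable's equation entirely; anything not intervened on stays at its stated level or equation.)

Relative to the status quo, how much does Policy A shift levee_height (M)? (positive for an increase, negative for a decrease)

-1920

Baseline:
  V = 157
  P = 130
  Q = 22
  B = 120 + 3·157 + 6·130 − 5·22 = 1261
  M = 36 − 2·130 − 6·22 − 5·1261 = -6661
Policy A (P := 190):
  V = 157
  P = 190
  Q = 22
  B = 120 + 3·157 + 6·190 − 5·22 = 1621
  M = 36 − 2·190 − 6·22 − 5·1621 = -8581
Change in M: -8581 − (-6661) = -1920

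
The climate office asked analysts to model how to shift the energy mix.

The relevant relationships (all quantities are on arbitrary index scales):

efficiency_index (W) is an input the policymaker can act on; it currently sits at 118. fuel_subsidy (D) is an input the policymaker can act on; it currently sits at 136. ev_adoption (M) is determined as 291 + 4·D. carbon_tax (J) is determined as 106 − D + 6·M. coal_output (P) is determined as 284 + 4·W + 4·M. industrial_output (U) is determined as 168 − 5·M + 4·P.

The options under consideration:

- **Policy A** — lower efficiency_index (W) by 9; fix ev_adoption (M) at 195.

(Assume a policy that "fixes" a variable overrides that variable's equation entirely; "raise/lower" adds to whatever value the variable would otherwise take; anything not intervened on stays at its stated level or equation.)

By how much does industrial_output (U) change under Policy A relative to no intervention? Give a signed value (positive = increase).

Baseline:
  W = 118
  D = 136
  M = 291 + 4·136 = 835
  P = 284 + 4·118 + 4·835 = 4096
  U = 168 − 5·835 + 4·4096 = 12377
Policy A (W − 9, M := 195):
  W = 118 − 9 = 109
  D = 136
  M = 195
  P = 284 + 4·109 + 4·195 = 1500
  U = 168 − 5·195 + 4·1500 = 5193
Change in U: 5193 − 12377 = -7184

-7184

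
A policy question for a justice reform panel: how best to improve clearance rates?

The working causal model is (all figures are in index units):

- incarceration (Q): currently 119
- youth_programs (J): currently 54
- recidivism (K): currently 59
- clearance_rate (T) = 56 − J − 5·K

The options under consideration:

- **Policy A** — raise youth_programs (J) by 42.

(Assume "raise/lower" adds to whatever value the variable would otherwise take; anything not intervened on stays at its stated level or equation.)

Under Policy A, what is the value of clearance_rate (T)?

Policy A (J + 42):
  J = 54 + 42 = 96
  K = 59
  T = 56 − 96 − 5·59 = -335

-335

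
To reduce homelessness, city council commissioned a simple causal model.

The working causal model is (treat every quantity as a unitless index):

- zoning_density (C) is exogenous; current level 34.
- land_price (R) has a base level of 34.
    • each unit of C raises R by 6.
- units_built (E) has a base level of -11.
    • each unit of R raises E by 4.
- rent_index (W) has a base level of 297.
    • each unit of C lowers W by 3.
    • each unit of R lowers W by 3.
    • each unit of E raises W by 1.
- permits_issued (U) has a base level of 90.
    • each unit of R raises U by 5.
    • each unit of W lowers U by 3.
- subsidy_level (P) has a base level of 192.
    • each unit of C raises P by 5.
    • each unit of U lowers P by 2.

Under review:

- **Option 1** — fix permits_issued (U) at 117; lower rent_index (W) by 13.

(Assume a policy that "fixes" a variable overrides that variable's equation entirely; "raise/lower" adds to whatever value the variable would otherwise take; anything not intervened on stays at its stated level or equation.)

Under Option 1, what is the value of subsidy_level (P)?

Option 1 (U := 117, W − 13):
  C = 34
  R = 34 + 6·34 = 238
  E = -11 + 4·238 = 941
  W = 297 − 3·34 − 3·238 + 941 (−13 from intervention) = 409
  U = 117
  P = 192 + 5·34 − 2·117 = 128

128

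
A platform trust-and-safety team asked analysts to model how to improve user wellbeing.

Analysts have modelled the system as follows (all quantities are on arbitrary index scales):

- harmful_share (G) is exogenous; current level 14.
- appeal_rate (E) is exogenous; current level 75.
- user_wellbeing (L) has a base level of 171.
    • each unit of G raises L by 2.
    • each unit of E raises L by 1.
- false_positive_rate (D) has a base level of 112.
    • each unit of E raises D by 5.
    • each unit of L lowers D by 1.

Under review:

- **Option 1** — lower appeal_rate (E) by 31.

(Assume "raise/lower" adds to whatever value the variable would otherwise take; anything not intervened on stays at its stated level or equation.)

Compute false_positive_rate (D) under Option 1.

Option 1 (E − 31):
  G = 14
  E = 75 − 31 = 44
  L = 171 + 2·14 + 44 = 243
  D = 112 + 5·44 − 243 = 89

89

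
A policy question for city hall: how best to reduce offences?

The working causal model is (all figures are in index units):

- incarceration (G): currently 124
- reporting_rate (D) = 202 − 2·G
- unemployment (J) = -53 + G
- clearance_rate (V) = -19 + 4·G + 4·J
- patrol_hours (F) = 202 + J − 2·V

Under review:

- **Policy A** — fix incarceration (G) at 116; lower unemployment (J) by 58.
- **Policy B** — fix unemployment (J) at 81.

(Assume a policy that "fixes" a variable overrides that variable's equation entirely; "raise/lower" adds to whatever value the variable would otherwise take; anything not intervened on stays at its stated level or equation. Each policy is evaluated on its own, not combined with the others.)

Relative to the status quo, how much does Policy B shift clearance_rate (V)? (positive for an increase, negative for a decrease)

40

Baseline:
  G = 124
  J = -53 + 124 = 71
  V = -19 + 4·124 + 4·71 = 761
Policy B (J := 81):
  G = 124
  J = 81
  V = -19 + 4·124 + 4·81 = 801
Change in V: 801 − 761 = 40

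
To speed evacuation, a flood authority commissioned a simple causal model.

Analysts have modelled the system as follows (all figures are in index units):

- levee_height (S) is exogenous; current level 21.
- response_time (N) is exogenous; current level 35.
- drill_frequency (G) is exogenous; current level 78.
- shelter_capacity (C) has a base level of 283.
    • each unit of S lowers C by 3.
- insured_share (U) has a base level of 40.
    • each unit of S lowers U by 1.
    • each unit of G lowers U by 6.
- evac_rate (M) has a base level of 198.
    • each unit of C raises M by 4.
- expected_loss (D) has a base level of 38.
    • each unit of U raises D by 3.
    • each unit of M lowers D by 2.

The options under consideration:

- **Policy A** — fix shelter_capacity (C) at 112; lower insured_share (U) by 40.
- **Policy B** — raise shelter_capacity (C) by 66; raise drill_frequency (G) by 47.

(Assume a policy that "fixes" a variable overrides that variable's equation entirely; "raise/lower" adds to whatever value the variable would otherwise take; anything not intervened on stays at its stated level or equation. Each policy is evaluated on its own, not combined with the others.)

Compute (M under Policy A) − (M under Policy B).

Policy A (C := 112, U − 40):
  S = 21
  C = 112
  M = 198 + 4·112 = 646
Policy B (C + 66, G + 47):
  S = 21
  C = 283 − 3·21 (+66 from intervention) = 286
  M = 198 + 4·286 = 1342
M: 646 − 1342 = -696

-696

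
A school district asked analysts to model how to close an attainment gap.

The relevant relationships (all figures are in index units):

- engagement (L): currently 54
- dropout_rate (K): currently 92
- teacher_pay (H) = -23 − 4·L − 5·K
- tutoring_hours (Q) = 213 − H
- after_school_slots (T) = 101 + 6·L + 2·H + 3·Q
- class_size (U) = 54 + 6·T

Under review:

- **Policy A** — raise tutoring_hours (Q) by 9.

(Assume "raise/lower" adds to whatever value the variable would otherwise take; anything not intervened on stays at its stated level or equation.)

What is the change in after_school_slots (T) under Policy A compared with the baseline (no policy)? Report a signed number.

27

Baseline:
  L = 54
  K = 92
  H = -23 − 4·54 − 5·92 = -699
  Q = 213 − (-699) = 912
  T = 101 + 6·54 + 2·(-699) + 3·912 = 1763
Policy A (Q + 9):
  L = 54
  K = 92
  H = -23 − 4·54 − 5·92 = -699
  Q = 213 − (-699) (+9 from intervention) = 921
  T = 101 + 6·54 + 2·(-699) + 3·921 = 1790
Change in T: 1790 − 1763 = 27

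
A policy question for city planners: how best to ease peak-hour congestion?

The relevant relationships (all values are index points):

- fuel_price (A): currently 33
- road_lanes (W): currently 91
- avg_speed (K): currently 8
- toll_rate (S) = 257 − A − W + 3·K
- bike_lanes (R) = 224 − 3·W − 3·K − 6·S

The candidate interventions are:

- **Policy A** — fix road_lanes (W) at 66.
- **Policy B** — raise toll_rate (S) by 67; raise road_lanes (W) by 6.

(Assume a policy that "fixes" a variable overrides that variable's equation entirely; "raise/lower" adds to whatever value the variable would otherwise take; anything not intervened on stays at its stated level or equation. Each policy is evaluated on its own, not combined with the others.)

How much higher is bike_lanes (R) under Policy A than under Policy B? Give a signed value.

Policy A (W := 66):
  A = 33
  W = 66
  K = 8
  S = 257 − 33 − 66 + 3·8 = 182
  R = 224 − 3·66 − 3·8 − 6·182 = -1090
Policy B (S + 67, W + 6):
  A = 33
  W = 91 + 6 = 97
  K = 8
  S = 257 − 33 − 97 + 3·8 (+67 from intervention) = 218
  R = 224 − 3·97 − 3·8 − 6·218 = -1399
R: -1090 − (-1399) = 309

309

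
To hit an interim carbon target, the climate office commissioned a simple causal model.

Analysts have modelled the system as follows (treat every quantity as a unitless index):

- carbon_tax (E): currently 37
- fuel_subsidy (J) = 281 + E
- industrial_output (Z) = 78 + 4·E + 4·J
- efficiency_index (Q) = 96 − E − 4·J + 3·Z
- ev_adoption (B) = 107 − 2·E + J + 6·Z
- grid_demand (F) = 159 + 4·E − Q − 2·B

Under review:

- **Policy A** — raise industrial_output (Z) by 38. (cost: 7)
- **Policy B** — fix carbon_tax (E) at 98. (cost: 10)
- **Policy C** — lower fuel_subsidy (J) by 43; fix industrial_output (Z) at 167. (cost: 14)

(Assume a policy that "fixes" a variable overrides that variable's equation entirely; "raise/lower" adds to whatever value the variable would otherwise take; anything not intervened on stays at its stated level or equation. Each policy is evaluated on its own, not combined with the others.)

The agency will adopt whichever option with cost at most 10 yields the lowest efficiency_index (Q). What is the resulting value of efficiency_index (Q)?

Policy A (Z + 38):
  E = 37
  J = 281 + 37 = 318
  Z = 78 + 4·37 + 4·318 (+38 from intervention) = 1536
  Q = 96 − 37 − 4·318 + 3·1536 = 3395
Policy B (E := 98):
  E = 98
  J = 281 + 98 = 379
  Z = 78 + 4·98 + 4·379 = 1986
  Q = 96 − 98 − 4·379 + 3·1986 = 4440
Comparing — Policy A: Q=3395, Policy B: Q=4440. Lowest is 3395 (Policy A).

3395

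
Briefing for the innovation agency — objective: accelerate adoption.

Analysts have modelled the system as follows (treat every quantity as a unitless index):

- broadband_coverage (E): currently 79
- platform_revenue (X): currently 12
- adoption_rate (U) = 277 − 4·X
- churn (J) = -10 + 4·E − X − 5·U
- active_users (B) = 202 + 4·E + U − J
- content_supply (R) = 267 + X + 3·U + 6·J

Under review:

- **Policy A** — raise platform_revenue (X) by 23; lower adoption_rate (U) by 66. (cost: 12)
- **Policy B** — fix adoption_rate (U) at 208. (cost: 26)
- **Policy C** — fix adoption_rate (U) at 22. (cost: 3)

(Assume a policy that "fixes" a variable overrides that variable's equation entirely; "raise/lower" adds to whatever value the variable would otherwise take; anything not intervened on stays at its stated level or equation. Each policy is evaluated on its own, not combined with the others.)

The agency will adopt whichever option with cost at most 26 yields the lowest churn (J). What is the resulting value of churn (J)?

Policy A (X + 23, U − 66):
  E = 79
  X = 12 + 23 = 35
  U = 277 − 4·35 (−66 from intervention) = 71
  J = -10 + 4·79 − 35 − 5·71 = -84
Policy B (U := 208):
  E = 79
  X = 12
  U = 208
  J = -10 + 4·79 − 12 − 5·208 = -746
Policy C (U := 22):
  E = 79
  X = 12
  U = 22
  J = -10 + 4·79 − 12 − 5·22 = 184
Comparing — Policy A: J=-84, Policy B: J=-746, Policy C: J=184. Lowest is -746 (Policy B).

-746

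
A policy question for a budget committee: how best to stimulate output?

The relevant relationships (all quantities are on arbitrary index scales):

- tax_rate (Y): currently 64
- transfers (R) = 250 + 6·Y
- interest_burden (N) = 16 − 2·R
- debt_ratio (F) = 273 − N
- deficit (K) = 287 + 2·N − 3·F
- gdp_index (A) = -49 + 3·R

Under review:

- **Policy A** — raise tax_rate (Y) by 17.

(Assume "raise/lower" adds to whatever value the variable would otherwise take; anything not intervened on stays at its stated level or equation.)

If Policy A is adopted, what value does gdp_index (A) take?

Policy A (Y + 17):
  Y = 64 + 17 = 81
  R = 250 + 6·81 = 736
  A = -49 + 3·736 = 2159

2159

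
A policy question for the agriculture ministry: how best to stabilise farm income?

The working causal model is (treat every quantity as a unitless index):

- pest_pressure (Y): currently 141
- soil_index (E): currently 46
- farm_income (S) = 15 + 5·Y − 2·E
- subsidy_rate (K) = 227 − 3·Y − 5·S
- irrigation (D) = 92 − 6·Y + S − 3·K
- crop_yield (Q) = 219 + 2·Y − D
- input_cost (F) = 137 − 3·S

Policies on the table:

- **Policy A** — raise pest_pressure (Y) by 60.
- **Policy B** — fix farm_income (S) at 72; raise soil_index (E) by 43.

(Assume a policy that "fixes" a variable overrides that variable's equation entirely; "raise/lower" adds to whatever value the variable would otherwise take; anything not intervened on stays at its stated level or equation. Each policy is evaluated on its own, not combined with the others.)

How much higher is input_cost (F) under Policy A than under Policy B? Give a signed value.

-2568

Policy A (Y + 60):
  Y = 141 + 60 = 201
  E = 46
  S = 15 + 5·201 − 2·46 = 928
  F = 137 − 3·928 = -2647
Policy B (S := 72, E + 43):
  Y = 141
  E = 46 + 43 = 89
  S = 72
  F = 137 − 3·72 = -79
F: -2647 − (-79) = -2568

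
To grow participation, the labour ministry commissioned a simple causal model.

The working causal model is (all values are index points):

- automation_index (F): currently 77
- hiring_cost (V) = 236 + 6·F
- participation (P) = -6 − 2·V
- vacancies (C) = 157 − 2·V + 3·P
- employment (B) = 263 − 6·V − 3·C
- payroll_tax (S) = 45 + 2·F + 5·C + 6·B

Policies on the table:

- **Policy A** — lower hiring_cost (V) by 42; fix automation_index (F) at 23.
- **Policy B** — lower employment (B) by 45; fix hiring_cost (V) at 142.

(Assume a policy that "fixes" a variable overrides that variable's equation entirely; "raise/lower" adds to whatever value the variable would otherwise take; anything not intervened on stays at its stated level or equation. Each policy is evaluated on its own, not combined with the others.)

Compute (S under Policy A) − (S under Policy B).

Policy A (V − 42, F := 23):
  F = 23
  V = 236 + 6·23 (−42 from intervention) = 332
  P = -6 − 2·332 = -670
  C = 157 − 2·332 + 3·(-670) = -2517
  B = 263 − 6·332 − 3·(-2517) = 5822
  S = 45 + 2·23 + 5·(-2517) + 6·5822 = 22438
Policy B (B − 45, V := 142):
  F = 77
  V = 142
  P = -6 − 2·142 = -290
  C = 157 − 2·142 + 3·(-290) = -997
  B = 263 − 6·142 − 3·(-997) (−45 from intervention) = 2357
  S = 45 + 2·77 + 5·(-997) + 6·2357 = 9356
S: 22438 − 9356 = 13082

13082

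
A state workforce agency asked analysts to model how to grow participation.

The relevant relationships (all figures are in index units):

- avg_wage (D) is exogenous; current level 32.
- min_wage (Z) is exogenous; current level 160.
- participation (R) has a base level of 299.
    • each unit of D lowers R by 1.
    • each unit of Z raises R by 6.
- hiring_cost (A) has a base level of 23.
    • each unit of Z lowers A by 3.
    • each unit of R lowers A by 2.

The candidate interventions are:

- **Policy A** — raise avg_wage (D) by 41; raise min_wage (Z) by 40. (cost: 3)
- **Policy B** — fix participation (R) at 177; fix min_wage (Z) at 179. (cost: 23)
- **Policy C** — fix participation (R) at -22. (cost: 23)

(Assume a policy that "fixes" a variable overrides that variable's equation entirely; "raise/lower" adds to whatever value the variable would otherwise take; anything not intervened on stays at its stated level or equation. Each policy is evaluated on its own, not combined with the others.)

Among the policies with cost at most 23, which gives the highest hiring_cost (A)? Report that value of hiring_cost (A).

Policy A (D + 41, Z + 40):
  D = 32 + 41 = 73
  Z = 160 + 40 = 200
  R = 299 − 73 + 6·200 = 1426
  A = 23 − 3·200 − 2·1426 = -3429
Policy B (R := 177, Z := 179):
  D = 32
  Z = 179
  R = 177
  A = 23 − 3·179 − 2·177 = -868
Policy C (R := -22):
  D = 32
  Z = 160
  R = -22
  A = 23 − 3·160 − 2·(-22) = -413
Comparing — Policy A: A=-3429, Policy B: A=-868, Policy C: A=-413. Highest is -413 (Policy C).

-413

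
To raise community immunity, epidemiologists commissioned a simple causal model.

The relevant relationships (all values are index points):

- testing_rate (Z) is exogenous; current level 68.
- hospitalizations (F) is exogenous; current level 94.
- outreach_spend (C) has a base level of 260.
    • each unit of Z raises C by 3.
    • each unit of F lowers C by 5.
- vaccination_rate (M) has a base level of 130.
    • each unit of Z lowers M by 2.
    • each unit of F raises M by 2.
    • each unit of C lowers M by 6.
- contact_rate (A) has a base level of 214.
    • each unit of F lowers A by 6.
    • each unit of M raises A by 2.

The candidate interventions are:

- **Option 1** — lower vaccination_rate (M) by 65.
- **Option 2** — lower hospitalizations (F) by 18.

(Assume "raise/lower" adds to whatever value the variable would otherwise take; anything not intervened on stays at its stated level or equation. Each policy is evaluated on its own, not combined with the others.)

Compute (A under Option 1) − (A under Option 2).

914

Option 1 (M − 65):
  Z = 68
  F = 94
  C = 260 + 3·68 − 5·94 = -6
  M = 130 − 2·68 + 2·94 − 6·(-6) (−65 from intervention) = 153
  A = 214 − 6·94 + 2·153 = -44
Option 2 (F − 18):
  Z = 68
  F = 94 − 18 = 76
  C = 260 + 3·68 − 5·76 = 84
  M = 130 − 2·68 + 2·76 − 6·84 = -358
  A = 214 − 6·76 + 2·(-358) = -958
A: -44 − (-958) = 914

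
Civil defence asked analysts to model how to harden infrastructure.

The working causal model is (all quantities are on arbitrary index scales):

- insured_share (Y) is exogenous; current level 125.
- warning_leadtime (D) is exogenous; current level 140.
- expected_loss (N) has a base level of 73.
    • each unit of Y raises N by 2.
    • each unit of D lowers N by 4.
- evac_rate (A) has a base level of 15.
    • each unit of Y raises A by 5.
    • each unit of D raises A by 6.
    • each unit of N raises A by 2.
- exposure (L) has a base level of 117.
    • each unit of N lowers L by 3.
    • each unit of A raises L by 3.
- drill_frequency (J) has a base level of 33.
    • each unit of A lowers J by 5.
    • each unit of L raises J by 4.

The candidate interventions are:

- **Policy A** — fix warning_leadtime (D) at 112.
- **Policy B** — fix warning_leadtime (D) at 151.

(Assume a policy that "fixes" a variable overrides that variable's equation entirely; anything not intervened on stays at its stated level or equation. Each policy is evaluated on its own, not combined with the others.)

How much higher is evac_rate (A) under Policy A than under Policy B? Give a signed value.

78

Policy A (D := 112):
  Y = 125
  D = 112
  N = 73 + 2·125 − 4·112 = -125
  A = 15 + 5·125 + 6·112 + 2·(-125) = 1062
Policy B (D := 151):
  Y = 125
  D = 151
  N = 73 + 2·125 − 4·151 = -281
  A = 15 + 5·125 + 6·151 + 2·(-281) = 984
A: 1062 − 984 = 78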